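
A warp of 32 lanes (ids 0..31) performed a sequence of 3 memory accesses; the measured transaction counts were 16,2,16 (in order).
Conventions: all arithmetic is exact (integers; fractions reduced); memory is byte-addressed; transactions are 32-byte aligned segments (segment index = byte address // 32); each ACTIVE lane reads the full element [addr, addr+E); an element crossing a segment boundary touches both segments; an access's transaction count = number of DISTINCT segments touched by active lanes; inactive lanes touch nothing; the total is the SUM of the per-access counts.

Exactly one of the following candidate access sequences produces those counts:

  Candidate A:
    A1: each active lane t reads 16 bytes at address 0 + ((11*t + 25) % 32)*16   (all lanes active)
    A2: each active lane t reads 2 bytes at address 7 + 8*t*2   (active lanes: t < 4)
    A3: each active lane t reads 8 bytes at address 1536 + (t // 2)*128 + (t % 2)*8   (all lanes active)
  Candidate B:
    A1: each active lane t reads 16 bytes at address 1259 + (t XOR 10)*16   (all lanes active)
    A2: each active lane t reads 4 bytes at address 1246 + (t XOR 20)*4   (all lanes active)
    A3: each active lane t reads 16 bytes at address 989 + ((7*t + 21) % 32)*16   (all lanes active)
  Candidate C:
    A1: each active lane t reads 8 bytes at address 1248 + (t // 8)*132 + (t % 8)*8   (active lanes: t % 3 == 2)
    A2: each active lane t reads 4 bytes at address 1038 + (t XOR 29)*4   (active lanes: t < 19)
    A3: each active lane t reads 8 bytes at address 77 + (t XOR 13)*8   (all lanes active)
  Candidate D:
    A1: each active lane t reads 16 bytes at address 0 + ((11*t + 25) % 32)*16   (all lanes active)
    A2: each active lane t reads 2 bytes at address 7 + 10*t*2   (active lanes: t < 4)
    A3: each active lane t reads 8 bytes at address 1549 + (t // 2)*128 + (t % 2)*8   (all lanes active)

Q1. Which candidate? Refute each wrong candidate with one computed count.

B: A1 gives 17 transactions, not 16
C: A1 gives 9 transactions, not 16
D: A2 gives 3 transactions, not 2
A: all counts match (16,2,16)

Answer: A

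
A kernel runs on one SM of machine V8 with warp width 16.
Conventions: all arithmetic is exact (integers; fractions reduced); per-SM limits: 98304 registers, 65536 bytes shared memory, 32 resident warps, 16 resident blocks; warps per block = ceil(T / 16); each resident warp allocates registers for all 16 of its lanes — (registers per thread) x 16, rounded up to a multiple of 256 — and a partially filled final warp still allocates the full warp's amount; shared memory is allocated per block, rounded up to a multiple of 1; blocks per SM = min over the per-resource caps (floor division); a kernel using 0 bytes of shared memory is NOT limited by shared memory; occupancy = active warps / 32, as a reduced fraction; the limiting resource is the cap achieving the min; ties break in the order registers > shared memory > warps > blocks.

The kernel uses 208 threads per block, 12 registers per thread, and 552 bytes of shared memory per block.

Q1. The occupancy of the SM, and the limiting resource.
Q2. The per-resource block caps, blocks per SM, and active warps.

Answer: occupancy 13/16, limited by warps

registers: 29 blocks
shared memory: 118 blocks
warps: 2 blocks
blocks: 16 blocks

Answer: 2 blocks, 26 active warps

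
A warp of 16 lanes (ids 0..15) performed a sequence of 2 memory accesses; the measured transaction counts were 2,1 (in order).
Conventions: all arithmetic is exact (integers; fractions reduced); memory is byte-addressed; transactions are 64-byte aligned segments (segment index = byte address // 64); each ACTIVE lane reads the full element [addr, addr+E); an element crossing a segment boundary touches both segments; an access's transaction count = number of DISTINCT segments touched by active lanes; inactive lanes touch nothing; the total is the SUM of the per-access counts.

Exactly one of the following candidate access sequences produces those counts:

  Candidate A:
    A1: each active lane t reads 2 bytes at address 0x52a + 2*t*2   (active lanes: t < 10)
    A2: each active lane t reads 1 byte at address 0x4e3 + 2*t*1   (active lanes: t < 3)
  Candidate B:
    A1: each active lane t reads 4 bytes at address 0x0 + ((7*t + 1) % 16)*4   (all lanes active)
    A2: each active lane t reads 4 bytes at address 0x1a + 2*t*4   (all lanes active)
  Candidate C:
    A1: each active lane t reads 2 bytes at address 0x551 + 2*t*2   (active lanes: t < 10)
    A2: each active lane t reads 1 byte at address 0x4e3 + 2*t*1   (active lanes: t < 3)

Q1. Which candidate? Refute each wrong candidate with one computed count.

B: A1 gives 1 transaction, not 2
C: A1 gives 1 transaction, not 2
A: all counts match (2,1)

Answer: A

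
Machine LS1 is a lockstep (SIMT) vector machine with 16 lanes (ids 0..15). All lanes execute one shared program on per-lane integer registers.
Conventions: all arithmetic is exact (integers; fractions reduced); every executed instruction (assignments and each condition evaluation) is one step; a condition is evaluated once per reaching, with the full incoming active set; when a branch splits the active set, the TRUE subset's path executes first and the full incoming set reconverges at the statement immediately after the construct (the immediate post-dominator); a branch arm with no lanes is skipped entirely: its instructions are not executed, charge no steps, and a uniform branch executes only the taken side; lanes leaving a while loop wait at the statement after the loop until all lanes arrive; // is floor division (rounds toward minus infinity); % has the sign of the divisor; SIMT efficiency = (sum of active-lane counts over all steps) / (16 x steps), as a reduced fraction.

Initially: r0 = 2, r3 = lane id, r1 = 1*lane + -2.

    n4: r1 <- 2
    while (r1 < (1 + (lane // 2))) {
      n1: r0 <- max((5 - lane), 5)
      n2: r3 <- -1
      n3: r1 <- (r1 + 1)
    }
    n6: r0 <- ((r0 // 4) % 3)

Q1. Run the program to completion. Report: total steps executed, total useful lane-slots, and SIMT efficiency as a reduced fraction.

Answer: 27 steps, 216 useful, 1/2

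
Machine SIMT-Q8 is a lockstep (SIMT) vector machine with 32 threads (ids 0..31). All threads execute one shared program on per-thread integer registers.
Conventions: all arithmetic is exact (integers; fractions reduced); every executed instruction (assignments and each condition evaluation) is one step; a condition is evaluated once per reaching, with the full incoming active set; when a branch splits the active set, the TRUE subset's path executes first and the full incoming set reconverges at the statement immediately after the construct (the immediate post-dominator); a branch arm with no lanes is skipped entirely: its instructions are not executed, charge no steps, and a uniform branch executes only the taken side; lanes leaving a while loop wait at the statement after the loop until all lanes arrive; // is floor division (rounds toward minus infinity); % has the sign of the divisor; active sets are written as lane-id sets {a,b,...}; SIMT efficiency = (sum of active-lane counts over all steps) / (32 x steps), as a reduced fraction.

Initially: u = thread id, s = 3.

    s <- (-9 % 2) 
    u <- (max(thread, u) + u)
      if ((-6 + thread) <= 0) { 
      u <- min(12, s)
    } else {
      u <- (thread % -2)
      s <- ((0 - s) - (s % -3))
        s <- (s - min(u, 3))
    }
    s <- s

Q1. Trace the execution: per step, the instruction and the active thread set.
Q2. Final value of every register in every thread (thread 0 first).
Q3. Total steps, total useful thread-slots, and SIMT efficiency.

step 0: s <- (-9 % 2)                {0,1,2,3,4,5,6,7,8,9,10,11,12,13,14,15,16,17,18,19,20,21,22,23,24,25,26,27,28,29,30,31}
step 1: u <- (max(thread, u) + u)    {0,1,2,3,4,5,6,7,8,9,10,11,12,13,14,15,16,17,18,19,20,21,22,23,24,25,26,27,28,29,30,31}
step 2: eval ((-6 + thread) <= 0)    {0,1,2,3,4,5,6,7,8,9,10,11,12,13,14,15,16,17,18,19,20,21,22,23,24,25,26,27,28,29,30,31}
step 3: u <- min(12, s)              {0,1,2,3,4,5,6}
step 4: u <- (thread % -2)           {7,8,9,10,11,12,13,14,15,16,17,18,19,20,21,22,23,24,25,26,27,28,29,30,31}
step 5: s <- ((0 - s) - (s % -3))    {7,8,9,10,11,12,13,14,15,16,17,18,19,20,21,22,23,24,25,26,27,28,29,30,31}
step 6: s <- (s - min(u, 3))         {7,8,9,10,11,12,13,14,15,16,17,18,19,20,21,22,23,24,25,26,27,28,29,30,31}
step 7: s <- s                       {0,1,2,3,4,5,6,7,8,9,10,11,12,13,14,15,16,17,18,19,20,21,22,23,24,25,26,27,28,29,30,31}

Answer: 8 steps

u: 1,1,1,1,1,1,1,-1,0,-1,0,-1,0,-1,0,-1,0,-1,0,-1,0,-1,0,-1,0,-1,0,-1,0,-1,0,-1
s: 1,1,1,1,1,1,1,2,1,2,1,2,1,2,1,2,1,2,1,2,1,2,1,2,1,2,1,2,1,2,1,2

steps = 8; useful = 210; efficiency = 210/256 = 105/128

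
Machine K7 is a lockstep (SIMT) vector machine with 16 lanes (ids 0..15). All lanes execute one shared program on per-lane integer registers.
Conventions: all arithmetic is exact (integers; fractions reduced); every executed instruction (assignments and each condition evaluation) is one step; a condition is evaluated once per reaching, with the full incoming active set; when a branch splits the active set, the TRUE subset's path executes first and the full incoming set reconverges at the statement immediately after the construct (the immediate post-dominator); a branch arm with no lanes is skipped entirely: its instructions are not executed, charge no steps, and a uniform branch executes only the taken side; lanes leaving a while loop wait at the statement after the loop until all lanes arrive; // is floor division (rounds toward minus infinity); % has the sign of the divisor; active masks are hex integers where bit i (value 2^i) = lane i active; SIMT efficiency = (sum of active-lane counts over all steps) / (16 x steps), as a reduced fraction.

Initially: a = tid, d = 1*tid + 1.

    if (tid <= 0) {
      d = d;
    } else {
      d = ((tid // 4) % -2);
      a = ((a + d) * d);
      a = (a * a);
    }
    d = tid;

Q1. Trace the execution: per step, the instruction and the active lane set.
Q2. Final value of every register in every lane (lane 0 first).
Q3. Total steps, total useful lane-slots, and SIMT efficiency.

step 0: eval (tid <= 0)              0xffff
step 1: d <- d                       0x0001
step 2: d <- ((tid // 4) % -2)       0xfffe
step 3: a <- ((a + d) * d)           0xfffe
step 4: a <- (a * a)                 0xfffe
step 5: d <- tid                     0xffff

Answer: 6 steps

a: 0,0,0,0,9,16,25,36,0,0,0,0,121,144,169,196
d: 0,1,2,3,4,5,6,7,8,9,10,11,12,13,14,15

steps = 6; useful = 78; efficiency = 78/96 = 13/16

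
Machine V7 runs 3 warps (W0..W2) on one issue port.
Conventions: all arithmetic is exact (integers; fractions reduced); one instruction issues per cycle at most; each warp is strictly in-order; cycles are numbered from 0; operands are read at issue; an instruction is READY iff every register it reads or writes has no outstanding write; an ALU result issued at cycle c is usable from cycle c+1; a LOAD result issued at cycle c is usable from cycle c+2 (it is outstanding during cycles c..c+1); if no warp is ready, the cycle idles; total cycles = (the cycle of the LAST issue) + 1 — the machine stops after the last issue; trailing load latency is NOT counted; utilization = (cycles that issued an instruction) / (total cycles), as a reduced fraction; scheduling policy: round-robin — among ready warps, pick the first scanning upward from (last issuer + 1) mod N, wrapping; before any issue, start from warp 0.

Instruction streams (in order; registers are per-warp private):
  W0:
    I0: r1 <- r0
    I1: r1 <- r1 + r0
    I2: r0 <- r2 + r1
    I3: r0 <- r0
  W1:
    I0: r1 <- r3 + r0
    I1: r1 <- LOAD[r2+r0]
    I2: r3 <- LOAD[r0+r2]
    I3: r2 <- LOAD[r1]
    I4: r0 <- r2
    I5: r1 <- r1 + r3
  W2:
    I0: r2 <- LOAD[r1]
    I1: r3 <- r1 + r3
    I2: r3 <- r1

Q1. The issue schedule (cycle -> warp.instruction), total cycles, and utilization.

cycle 0: W0.I0
cycle 1: W1.I0
cycle 2: W2.I0
cycle 3: W0.I1
cycle 4: W1.I1
cycle 5: W2.I1
cycle 6: W0.I2
cycle 7: W1.I2
cycle 8: W2.I2
cycle 9: W0.I3
cycle 10: W1.I3
cycle 11: idle
cycle 12: W1.I4
cycle 13: W1.I5

Answer: 14 cycles, utilization 13/14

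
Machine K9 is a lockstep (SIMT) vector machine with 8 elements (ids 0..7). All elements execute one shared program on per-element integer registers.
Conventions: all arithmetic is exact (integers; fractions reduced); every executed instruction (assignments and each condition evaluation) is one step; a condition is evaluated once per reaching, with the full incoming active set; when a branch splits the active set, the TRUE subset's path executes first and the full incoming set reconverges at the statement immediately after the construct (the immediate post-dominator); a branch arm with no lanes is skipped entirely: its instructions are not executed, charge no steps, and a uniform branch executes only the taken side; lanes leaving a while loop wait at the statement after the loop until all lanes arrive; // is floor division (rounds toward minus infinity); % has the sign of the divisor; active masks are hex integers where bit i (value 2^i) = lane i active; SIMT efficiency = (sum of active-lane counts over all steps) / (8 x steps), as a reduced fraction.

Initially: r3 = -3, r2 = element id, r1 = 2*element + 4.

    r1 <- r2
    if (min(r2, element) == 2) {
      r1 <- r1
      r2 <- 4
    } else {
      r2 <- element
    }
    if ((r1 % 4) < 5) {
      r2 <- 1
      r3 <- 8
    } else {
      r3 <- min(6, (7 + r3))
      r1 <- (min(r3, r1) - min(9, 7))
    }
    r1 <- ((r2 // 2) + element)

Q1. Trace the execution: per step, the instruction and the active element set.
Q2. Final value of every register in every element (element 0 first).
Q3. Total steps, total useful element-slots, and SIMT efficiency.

step 0: r1 <- r2                     0xff
step 1: eval (min(r2, element) == 2) 0xff
step 2: r1 <- r1                     0x04
step 3: r2 <- 4                      0x04
step 4: r2 <- element                0xfb
step 5: eval ((r1 % 4) < 5)          0xff
step 6: r2 <- 1                      0xff
step 7: r3 <- 8                      0xff
step 8: r1 <- ((r2 // 2) + element)  0xff

Answer: 9 steps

r3: 8,8,8,8,8,8,8,8
r2: 1,1,1,1,1,1,1,1
r1: 0,1,2,3,4,5,6,7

steps = 9; useful = 57; efficiency = 57/72 = 19/24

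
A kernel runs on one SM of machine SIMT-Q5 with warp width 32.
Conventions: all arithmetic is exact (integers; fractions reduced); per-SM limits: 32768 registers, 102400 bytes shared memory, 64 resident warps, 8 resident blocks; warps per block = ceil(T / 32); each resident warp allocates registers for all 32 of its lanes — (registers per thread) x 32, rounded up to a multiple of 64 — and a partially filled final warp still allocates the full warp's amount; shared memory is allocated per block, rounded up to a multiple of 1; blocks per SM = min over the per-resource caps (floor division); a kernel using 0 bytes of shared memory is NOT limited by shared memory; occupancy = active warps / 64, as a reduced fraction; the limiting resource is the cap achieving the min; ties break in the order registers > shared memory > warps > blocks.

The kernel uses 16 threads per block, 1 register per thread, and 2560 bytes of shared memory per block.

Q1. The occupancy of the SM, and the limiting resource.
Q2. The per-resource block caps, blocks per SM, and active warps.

Answer: occupancy 1/8, limited by blocks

registers: 512 blocks
shared memory: 40 blocks
warps: 64 blocks
blocks: 8 blocks

Answer: 8 blocks, 8 active warps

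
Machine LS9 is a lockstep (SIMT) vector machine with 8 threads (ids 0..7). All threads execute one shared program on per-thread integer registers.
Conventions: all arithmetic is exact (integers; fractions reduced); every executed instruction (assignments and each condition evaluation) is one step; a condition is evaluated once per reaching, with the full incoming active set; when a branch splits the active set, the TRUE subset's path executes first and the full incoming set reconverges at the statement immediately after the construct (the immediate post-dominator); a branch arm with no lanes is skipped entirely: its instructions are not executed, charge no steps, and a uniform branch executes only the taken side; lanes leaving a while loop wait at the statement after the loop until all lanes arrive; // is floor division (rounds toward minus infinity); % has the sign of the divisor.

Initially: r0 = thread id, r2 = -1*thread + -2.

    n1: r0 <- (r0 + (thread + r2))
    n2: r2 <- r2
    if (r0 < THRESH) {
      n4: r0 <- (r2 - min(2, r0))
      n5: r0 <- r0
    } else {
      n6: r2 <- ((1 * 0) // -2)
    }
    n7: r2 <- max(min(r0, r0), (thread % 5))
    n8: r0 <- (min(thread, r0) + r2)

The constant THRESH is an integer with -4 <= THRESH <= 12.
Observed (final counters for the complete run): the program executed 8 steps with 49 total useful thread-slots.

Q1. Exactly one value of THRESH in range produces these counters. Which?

Answer: THRESH = -1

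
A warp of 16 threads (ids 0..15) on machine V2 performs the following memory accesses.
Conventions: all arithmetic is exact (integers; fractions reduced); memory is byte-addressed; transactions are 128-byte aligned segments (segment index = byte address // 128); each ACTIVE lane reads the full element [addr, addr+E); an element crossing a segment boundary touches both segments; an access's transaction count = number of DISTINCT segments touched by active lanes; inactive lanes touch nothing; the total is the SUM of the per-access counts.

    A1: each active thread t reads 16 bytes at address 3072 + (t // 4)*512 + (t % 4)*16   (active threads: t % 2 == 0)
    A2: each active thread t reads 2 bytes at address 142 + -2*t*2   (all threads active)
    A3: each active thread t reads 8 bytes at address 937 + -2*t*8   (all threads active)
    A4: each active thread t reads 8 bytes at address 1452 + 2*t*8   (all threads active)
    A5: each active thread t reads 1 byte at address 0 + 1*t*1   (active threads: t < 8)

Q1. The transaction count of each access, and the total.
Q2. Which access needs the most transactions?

A1: 4 transactions
A2: 2 transactions
A3: 3 transactions
A4: 3 transactions
A5: 1 transaction

Answer: 4,2,3,3,1; total 13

Answer: A1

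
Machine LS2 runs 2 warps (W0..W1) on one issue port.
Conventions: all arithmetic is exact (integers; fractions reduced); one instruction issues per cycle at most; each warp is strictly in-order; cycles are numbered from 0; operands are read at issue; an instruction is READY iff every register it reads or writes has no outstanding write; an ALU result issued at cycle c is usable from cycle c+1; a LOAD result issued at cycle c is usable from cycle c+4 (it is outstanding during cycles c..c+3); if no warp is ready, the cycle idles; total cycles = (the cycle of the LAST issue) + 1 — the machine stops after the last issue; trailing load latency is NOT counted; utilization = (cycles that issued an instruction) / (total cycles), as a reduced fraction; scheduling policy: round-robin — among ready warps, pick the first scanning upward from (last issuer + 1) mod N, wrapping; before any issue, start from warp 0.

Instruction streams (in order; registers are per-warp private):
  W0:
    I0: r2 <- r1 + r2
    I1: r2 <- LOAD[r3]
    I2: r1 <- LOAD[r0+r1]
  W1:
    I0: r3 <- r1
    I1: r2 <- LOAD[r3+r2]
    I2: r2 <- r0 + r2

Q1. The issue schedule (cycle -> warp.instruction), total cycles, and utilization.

cycle 0: W0.I0
cycle 1: W1.I0
cycle 2: W0.I1
cycle 3: W1.I1
cycle 4: W0.I2
cycle 5: idle
cycle 6: idle
cycle 7: W1.I2

Answer: 8 cycles, utilization 3/4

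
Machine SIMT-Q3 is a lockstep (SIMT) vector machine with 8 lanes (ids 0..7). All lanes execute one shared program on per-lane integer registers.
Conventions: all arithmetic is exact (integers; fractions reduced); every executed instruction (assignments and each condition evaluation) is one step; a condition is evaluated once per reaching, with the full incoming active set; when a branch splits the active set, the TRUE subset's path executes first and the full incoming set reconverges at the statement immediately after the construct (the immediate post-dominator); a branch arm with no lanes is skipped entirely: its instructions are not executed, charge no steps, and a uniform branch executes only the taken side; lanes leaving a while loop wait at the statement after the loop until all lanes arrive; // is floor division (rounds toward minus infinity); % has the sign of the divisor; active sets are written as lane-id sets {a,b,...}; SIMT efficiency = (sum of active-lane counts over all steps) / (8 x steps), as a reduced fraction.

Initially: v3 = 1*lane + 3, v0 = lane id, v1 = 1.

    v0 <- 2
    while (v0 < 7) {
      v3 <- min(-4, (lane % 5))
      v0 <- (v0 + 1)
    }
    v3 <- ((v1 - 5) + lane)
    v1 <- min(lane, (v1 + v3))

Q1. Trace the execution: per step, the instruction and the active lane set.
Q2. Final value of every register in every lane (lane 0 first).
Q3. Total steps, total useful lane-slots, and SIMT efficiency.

step 0: v0 <- 2                      {0,1,2,3,4,5,6,7}
step 1: eval (v0 < 7)                {0,1,2,3,4,5,6,7}
step 2: v3 <- min(-4, (lane % 5))    {0,1,2,3,4,5,6,7}
step 3: v0 <- (v0 + 1)               {0,1,2,3,4,5,6,7}
step 4: eval (v0 < 7)                {0,1,2,3,4,5,6,7}
step 5: v3 <- min(-4, (lane % 5))    {0,1,2,3,4,5,6,7}
step 6: v0 <- (v0 + 1)               {0,1,2,3,4,5,6,7}
step 7: eval (v0 < 7)                {0,1,2,3,4,5,6,7}
step 8: v3 <- min(-4, (lane % 5))    {0,1,2,3,4,5,6,7}
step 9: v0 <- (v0 + 1)               {0,1,2,3,4,5,6,7}
step 10: eval (v0 < 7)                {0,1,2,3,4,5,6,7}
step 11: v3 <- min(-4, (lane % 5))    {0,1,2,3,4,5,6,7}
step 12: v0 <- (v0 + 1)               {0,1,2,3,4,5,6,7}
step 13: eval (v0 < 7)                {0,1,2,3,4,5,6,7}
step 14: v3 <- min(-4, (lane % 5))    {0,1,2,3,4,5,6,7}
step 15: v0 <- (v0 + 1)               {0,1,2,3,4,5,6,7}
step 16: eval (v0 < 7)                {0,1,2,3,4,5,6,7}
step 17: v3 <- ((v1 - 5) + lane)      {0,1,2,3,4,5,6,7}
step 18: v1 <- min(lane, (v1 + v3))   {0,1,2,3,4,5,6,7}

Answer: 19 steps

v3: -4,-3,-2,-1,0,1,2,3
v0: 7,7,7,7,7,7,7,7
v1: -3,-2,-1,0,1,2,3,4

steps = 19; useful = 152; efficiency = 152/152 = 1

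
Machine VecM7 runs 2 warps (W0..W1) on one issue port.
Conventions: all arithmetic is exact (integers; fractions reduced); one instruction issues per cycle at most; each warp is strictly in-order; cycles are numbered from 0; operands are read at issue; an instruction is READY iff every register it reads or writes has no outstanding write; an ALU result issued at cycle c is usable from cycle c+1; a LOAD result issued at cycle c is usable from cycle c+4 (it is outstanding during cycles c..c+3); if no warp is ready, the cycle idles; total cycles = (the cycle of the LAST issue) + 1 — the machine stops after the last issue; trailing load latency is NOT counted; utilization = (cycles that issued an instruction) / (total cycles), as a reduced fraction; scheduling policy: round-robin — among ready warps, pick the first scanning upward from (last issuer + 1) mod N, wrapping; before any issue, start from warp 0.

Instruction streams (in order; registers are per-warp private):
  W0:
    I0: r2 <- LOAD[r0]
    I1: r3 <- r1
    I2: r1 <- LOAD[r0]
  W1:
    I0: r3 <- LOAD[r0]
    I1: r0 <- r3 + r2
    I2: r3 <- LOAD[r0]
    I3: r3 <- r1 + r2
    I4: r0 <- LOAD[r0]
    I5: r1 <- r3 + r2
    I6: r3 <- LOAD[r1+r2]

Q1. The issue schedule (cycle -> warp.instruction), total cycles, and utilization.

cycle 0: W0.I0
cycle 1: W1.I0
cycle 2: W0.I1
cycle 3: W0.I2
cycle 4: idle
cycle 5: W1.I1
cycle 6: W1.I2
cycle 7: idle
cycle 8: idle
cycle 9: idle
cycle 10: W1.I3
cycle 11: W1.I4
cycle 12: W1.I5
cycle 13: W1.I6

Answer: 14 cycles, utilization 5/7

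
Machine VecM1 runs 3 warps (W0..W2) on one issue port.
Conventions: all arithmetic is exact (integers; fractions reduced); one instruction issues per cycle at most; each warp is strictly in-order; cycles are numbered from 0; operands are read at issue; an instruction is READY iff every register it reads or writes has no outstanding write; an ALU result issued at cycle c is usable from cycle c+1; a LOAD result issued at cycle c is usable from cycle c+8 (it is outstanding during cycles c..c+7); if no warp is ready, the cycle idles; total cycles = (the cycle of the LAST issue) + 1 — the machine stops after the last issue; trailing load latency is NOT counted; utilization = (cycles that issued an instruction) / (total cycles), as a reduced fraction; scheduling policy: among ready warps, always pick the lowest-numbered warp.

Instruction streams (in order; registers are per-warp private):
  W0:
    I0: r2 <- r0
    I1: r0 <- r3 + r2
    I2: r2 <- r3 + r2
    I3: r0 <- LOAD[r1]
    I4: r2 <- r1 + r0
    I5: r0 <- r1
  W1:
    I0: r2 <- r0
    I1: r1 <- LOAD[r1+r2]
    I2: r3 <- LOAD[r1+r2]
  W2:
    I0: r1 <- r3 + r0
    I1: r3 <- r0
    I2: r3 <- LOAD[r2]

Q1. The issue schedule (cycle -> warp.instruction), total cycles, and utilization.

cycle 0: W0.I0
cycle 1: W0.I1
cycle 2: W0.I2
cycle 3: W0.I3
cycle 4: W1.I0
cycle 5: W1.I1
cycle 6: W2.I0
cycle 7: W2.I1
cycle 8: W2.I2
cycle 9: idle
cycle 10: idle
cycle 11: W0.I4
cycle 12: W0.I5
cycle 13: W1.I2

Answer: 14 cycles, utilization 6/7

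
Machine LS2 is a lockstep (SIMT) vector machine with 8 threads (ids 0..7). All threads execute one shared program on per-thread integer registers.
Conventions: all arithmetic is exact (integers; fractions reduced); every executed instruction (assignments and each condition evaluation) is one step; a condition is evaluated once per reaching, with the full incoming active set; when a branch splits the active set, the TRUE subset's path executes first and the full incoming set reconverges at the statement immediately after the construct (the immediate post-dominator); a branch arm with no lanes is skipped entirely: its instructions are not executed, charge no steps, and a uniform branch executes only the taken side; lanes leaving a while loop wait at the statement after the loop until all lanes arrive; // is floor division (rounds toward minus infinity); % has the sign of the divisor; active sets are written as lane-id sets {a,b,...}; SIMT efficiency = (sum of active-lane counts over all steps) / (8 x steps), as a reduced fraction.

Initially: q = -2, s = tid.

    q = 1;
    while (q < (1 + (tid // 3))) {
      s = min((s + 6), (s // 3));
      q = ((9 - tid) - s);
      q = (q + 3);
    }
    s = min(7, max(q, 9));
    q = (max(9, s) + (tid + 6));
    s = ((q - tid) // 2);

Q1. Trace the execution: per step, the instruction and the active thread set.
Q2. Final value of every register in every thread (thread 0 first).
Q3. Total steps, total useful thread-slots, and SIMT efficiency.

step 0: q <- 1                       {0,1,2,3,4,5,6,7}
step 1: eval (q < (1 + (tid // 3)))  {0,1,2,3,4,5,6,7}
step 2: s <- min((s + 6), (s // 3))  {3,4,5,6,7}
step 3: q <- ((9 - tid) - s)         {3,4,5,6,7}
step 4: q <- (q + 3)                 {3,4,5,6,7}
step 5: eval (q < (1 + (tid // 3)))  {3,4,5,6,7}
step 6: s <- min(7, max(q, 9))       {0,1,2,3,4,5,6,7}
step 7: q <- (max(9, s) + (tid + 6)) {0,1,2,3,4,5,6,7}
step 8: s <- ((q - tid) // 2)        {0,1,2,3,4,5,6,7}

Answer: 9 steps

q: 15,16,17,18,19,20,21,22
s: 7,7,7,7,7,7,7,7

steps = 9; useful = 60; efficiency = 60/72 = 5/6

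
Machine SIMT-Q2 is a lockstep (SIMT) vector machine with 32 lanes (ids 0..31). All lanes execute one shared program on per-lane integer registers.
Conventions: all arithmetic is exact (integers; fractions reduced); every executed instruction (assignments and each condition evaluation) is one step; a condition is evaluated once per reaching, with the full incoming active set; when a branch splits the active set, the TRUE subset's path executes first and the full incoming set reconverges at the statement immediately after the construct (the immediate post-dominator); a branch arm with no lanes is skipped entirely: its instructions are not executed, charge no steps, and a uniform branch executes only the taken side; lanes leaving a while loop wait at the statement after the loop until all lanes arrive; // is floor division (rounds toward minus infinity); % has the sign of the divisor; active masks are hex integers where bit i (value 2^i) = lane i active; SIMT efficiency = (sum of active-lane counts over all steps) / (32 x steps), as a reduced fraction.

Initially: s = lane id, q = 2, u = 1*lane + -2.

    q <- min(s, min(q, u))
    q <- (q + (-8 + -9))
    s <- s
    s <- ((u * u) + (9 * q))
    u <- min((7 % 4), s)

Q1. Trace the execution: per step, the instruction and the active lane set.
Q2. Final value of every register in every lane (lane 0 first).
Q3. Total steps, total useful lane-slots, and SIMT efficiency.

step 0: q <- min(s, min(q, u))       0xffffffff
step 1: q <- (q + (-8 + -9))         0xffffffff
step 2: s <- s                       0xffffffff
step 3: s <- ((u * u) + (9 * q))     0xffffffff
step 4: u <- min((7 % 4), s)         0xffffffff

Answer: 5 steps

s: -167,-161,-153,-143,-131,-126,-119,-110,-99,-86,-71,-54,-35,-14,9,34,61,90,121,154,189,226,265,306,349,394,441,490,541,594,649,706
q: -19,-18,-17,-16,-15,-15,-15,-15,-15,-15,-15,-15,-15,-15,-15,-15,-15,-15,-15,-15,-15,-15,-15,-15,-15,-15,-15,-15,-15,-15,-15,-15
u: -167,-161,-153,-143,-131,-126,-119,-110,-99,-86,-71,-54,-35,-14,3,3,3,3,3,3,3,3,3,3,3,3,3,3,3,3,3,3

steps = 5; useful = 160; efficiency = 160/160 = 1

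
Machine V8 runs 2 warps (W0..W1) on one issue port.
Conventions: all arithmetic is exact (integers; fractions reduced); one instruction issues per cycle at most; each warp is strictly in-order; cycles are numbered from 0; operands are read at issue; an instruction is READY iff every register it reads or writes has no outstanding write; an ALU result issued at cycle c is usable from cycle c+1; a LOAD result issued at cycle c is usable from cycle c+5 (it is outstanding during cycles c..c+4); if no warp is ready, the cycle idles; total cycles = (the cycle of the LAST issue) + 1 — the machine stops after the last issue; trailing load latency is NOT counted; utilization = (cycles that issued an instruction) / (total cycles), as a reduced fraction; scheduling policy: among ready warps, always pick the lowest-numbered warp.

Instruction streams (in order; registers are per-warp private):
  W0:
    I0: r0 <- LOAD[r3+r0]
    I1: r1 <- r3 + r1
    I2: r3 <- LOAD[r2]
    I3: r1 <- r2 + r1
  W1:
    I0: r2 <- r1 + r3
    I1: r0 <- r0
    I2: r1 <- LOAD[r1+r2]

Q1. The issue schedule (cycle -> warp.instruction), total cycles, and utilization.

cycle 0: W0.I0
cycle 1: W0.I1
cycle 2: W0.I2
cycle 3: W0.I3
cycle 4: W1.I0
cycle 5: W1.I1
cycle 6: W1.I2

Answer: 7 cycles, utilization 1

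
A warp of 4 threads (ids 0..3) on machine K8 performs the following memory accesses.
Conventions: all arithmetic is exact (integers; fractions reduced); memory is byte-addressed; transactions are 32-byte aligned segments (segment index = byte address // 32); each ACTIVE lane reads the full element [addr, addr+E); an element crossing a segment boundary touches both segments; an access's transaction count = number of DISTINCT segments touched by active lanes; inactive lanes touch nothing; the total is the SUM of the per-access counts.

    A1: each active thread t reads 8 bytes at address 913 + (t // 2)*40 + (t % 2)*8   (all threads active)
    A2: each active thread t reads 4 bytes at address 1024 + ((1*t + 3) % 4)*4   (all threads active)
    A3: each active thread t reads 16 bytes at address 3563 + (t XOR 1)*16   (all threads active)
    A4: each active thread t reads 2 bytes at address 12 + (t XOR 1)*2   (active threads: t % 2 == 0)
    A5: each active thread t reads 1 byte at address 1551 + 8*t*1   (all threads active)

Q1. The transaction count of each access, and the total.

A1: 3 transactions
A2: 1 transaction
A3: 3 transactions
A4: 1 transaction
A5: 2 transactions

Answer: 3,1,3,1,2; total 10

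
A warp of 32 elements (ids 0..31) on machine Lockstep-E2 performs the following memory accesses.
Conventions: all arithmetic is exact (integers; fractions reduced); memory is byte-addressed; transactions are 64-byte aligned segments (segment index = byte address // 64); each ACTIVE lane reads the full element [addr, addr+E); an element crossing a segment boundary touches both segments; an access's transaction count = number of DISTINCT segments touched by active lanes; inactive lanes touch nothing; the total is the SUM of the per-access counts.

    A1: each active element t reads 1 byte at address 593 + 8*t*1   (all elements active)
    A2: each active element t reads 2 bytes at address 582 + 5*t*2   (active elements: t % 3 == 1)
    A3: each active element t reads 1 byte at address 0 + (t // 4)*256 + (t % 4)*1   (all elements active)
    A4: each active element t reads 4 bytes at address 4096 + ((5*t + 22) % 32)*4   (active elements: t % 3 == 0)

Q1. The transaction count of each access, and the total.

A1: 5 transactions
A2: 5 transactions
A3: 8 transactions
A4: 2 transactions

Answer: 5,5,8,2; total 20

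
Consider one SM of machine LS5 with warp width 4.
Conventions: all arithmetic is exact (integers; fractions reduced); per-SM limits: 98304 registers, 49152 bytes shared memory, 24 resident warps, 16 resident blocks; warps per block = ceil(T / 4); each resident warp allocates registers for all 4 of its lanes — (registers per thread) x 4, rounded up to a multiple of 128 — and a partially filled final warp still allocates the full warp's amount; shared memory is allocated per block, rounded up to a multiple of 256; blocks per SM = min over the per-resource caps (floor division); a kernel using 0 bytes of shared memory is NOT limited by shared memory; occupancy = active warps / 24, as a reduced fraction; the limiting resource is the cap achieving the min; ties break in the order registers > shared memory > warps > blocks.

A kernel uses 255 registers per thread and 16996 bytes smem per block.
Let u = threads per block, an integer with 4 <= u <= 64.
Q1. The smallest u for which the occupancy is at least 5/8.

Answer: u = 29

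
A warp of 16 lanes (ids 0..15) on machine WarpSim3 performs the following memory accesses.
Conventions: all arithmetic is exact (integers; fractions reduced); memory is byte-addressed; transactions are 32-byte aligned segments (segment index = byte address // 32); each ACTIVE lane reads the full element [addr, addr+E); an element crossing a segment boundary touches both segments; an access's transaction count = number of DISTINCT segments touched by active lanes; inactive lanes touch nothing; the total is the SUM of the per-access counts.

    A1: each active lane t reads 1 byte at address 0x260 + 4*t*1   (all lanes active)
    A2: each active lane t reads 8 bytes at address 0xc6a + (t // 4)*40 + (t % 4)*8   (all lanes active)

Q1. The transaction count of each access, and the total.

A1: 2 transactions
A2: 6 transactions

Answer: 2,6; total 8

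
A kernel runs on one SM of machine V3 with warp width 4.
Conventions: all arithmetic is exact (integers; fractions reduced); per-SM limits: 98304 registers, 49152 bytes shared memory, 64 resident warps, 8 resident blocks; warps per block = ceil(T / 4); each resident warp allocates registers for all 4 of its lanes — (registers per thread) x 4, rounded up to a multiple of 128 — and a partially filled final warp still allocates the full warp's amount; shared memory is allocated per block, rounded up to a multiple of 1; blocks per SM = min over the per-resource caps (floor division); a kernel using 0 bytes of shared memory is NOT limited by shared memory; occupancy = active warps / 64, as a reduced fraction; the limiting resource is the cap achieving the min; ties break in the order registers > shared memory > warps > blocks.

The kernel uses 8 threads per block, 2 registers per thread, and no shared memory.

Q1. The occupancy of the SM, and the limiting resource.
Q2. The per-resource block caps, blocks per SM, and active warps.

Answer: occupancy 1/4, limited by blocks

registers: 384 blocks
shared memory: no limit (kernel uses none)
warps: 32 blocks
blocks: 8 blocks

Answer: 8 blocks, 16 active warps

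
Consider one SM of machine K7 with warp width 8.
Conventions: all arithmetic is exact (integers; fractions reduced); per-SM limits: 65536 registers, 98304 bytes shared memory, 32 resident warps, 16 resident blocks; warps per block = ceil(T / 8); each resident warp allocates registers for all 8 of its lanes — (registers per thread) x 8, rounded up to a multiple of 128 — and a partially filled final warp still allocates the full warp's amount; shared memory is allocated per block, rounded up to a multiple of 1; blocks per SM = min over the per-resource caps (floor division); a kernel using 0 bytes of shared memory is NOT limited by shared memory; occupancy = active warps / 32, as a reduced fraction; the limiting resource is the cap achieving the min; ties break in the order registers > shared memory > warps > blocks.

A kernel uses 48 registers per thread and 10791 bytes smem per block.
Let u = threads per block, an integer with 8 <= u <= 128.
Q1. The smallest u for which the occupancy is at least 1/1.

Answer: u = 25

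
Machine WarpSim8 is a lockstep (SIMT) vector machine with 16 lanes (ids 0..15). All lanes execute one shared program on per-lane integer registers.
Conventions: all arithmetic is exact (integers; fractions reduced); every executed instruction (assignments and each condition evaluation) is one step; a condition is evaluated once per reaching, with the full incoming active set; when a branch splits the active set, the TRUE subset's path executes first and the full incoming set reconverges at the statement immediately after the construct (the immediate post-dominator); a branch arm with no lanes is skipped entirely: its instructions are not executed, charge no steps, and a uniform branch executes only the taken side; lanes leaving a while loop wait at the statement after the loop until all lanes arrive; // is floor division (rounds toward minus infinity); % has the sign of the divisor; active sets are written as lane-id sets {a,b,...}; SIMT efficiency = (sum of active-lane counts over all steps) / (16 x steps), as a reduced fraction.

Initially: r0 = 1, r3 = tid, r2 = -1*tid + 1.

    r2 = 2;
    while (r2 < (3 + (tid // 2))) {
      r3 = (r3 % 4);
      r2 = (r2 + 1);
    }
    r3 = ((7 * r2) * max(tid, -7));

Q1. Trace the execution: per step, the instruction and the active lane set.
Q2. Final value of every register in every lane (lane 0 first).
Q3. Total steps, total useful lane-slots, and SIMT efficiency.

step 0: r2 <- 2                      {0,1,2,3,4,5,6,7,8,9,10,11,12,13,14,15}
step 1: eval (r2 < (3 + (tid // 2))) {0,1,2,3,4,5,6,7,8,9,10,11,12,13,14,15}
step 2: r3 <- (r3 % 4)               {0,1,2,3,4,5,6,7,8,9,10,11,12,13,14,15}
step 3: r2 <- (r2 + 1)               {0,1,2,3,4,5,6,7,8,9,10,11,12,13,14,15}
step 4: eval (r2 < (3 + (tid // 2))) {0,1,2,3,4,5,6,7,8,9,10,11,12,13,14,15}
step 5: r3 <- (r3 % 4)               {2,3,4,5,6,7,8,9,10,11,12,13,14,15}
step 6: r2 <- (r2 + 1)               {2,3,4,5,6,7,8,9,10,11,12,13,14,15}
step 7: eval (r2 < (3 + (tid // 2))) {2,3,4,5,6,7,8,9,10,11,12,13,14,15}
step 8: r3 <- (r3 % 4)               {4,5,6,7,8,9,10,11,12,13,14,15}
step 9: r2 <- (r2 + 1)               {4,5,6,7,8,9,10,11,12,13,14,15}
step 10: eval (r2 < (3 + (tid // 2))) {4,5,6,7,8,9,10,11,12,13,14,15}
step 11: r3 <- (r3 % 4)               {6,7,8,9,10,11,12,13,14,15}
step 12: r2 <- (r2 + 1)               {6,7,8,9,10,11,12,13,14,15}
step 13: eval (r2 < (3 + (tid // 2))) {6,7,8,9,10,11,12,13,14,15}
step 14: r3 <- (r3 % 4)               {8,9,10,11,12,13,14,15}
step 15: r2 <- (r2 + 1)               {8,9,10,11,12,13,14,15}
step 16: eval (r2 < (3 + (tid // 2))) {8,9,10,11,12,13,14,15}
step 17: r3 <- (r3 % 4)               {10,11,12,13,14,15}
step 18: r2 <- (r2 + 1)               {10,11,12,13,14,15}
step 19: eval (r2 < (3 + (tid // 2))) {10,11,12,13,14,15}
step 20: r3 <- (r3 % 4)               {12,13,14,15}
step 21: r2 <- (r2 + 1)               {12,13,14,15}
step 22: eval (r2 < (3 + (tid // 2))) {12,13,14,15}
step 23: r3 <- (r3 % 4)               {14,15}
step 24: r2 <- (r2 + 1)               {14,15}
step 25: eval (r2 < (3 + (tid // 2))) {14,15}
step 26: r3 <- ((7 * r2) * max(tid, -7)) {0,1,2,3,4,5,6,7,8,9,10,11,12,13,14,15}

Answer: 27 steps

r0: 1,1,1,1,1,1,1,1,1,1,1,1,1,1,1,1
r3: 0,21,56,84,140,175,252,294,392,441,560,616,756,819,980,1050
r2: 3,3,4,4,5,5,6,6,7,7,8,8,9,9,10,10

steps = 27; useful = 264; efficiency = 264/432 = 11/18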